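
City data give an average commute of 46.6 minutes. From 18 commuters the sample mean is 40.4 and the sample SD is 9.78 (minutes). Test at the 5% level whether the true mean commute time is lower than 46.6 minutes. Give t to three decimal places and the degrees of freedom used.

t = -2.690, df = 17

H0: μ = 46.6; H1: μ < 46.6 (one-sample t-test, left-tailed).
t = (x̄ − μ₀)/(s/√n) = (40.4 − 46.6)/(9.78/√18) = -2.690
df = n − 1 = 17
p-value = P(T ≤ -2.690) ≈ 0.008
Since p ≈ 0.008 < α = 0.05, reject H0; the data support H1.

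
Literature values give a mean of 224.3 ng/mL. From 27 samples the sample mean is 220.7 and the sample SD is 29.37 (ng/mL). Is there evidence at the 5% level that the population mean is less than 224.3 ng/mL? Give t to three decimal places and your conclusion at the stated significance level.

t = -0.637; fail to reject H0

H0: μ = 224.3; H1: μ < 224.3 (one-sample t-test, left-tailed).
t = (x̄ − μ₀)/(s/√n) = (220.7 − 224.3)/(29.37/√27) = -0.637
df = n − 1 = 26
p-value = P(T ≤ -0.637) ≈ 0.265
Since p ≈ 0.265 > α = 0.05, fail to reject H0; the evidence is not statistically significant.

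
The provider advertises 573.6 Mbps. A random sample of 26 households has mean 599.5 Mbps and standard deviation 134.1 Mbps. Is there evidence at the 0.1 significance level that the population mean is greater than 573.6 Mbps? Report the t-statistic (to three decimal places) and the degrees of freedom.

t = 0.985, df = 25

H0: μ = 573.6; H1: μ > 573.6 (one-sample t-test, right-tailed).
t = (x̄ − μ₀)/(s/√n) = (599.5 − 573.6)/(134.1/√26) = 0.985
df = n − 1 = 25
p-value = P(T ≥ 0.985) ≈ 0.1671
Since p ≈ 0.1671 > α = 0.1, fail to reject H0; the data do not provide sufficient evidence against H0.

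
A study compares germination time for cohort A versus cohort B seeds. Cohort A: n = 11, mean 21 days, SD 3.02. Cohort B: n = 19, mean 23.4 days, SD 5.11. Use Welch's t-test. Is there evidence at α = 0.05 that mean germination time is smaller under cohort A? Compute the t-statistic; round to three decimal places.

-1.617

Let group 1 = cohort A, group 2 = cohort B. H0: μ_1 = μ_2; H1: μ_1 < μ_2 (Welch's two-sample t-test, left-tailed).
t = (x̄_1 − x̄_2)/√(s_1²/n_1 + s_2²/n_2) = (21 − 23.4)/√(3.02²/11 + 5.11²/19) = -1.617
Welch–Satterthwaite df ≈ 27.96
p-value = P(T ≤ -1.617) ≈ 0.059
Since p ≈ 0.059 > α = 0.05, fail to reject H0; the data do not provide sufficient evidence against H0.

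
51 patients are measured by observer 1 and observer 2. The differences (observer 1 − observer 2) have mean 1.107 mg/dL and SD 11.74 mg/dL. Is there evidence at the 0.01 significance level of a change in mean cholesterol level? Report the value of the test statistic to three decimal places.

H0: μ_d = 0; H1: μ_d ≠ 0 (paired t-test on the differences, two-sided).
t = d̄/(s_d/√n) = 1.107/(11.74/√51) = 0.673
df = n − 1 = 50
Two-sided p-value ≈ 0.5038
Since p ≈ 0.5038 > α = 0.01, fail to reject H0; the evidence is not statistically significant.

0.673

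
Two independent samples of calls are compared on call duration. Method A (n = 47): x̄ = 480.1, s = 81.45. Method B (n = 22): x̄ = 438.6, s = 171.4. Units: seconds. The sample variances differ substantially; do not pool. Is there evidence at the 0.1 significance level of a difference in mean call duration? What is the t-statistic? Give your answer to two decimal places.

1.08

Let group 1 = method A, group 2 = method B. H0: μ_1 = μ_2; H1: μ_1 ≠ μ_2 (Welch's two-sample t-test, two-sided).
t = (x̄_1 − x̄_2)/√(s_1²/n_1 + s_2²/n_2) = (480.1 − 438.6)/√(81.45²/47 + 171.4²/22) = 1.08
Welch–Satterthwaite df ≈ 25.54
Two-sided p-value ≈ 0.290
Since p ≈ 0.290 > α = 0.1, fail to reject H0; the data do not provide sufficient evidence against H0.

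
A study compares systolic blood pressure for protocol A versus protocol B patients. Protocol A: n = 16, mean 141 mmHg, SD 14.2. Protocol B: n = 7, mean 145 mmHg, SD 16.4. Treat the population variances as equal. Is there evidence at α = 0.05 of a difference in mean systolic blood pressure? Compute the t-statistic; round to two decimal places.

-0.59

Let group 1 = protocol A, group 2 = protocol B. H0: μ_1 = μ_2; H1: μ_1 ≠ μ_2 (two-sample pooled-variance t-test, two-sided).
s_p² = [(16−1)·14.2² + (7−1)·16.4²]/(16+7−2) = 220.874
t = (141 − 145)/√[220.874·(1/16 + 1/7)] = -0.59
df = n₁ + n₂ − 2 = 21
Two-sided p-value ≈ 0.559
Since p ≈ 0.559 > α = 0.05, fail to reject H0; the data do not provide sufficient evidence against H0.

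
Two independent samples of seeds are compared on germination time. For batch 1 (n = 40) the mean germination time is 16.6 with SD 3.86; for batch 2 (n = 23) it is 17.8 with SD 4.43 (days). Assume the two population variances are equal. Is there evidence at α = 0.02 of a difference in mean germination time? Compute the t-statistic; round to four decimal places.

Let group 1 = batch 1, group 2 = batch 2. H0: μ_1 = μ_2; H1: μ_1 ≠ μ_2 (two-sample pooled-variance t-test, two-sided).
s_p² = [(40−1)·3.86² + (23−1)·4.43²]/(40+23−2) = 16.6038
t = (16.6 − 17.8)/√[16.6038·(1/40 + 1/23)] = -1.1254
df = n₁ + n₂ − 2 = 61
Two-sided p-value ≈ 0.265
Since p ≈ 0.265 > α = 0.02, fail to reject H0; the evidence is not statistically significant.

-1.1254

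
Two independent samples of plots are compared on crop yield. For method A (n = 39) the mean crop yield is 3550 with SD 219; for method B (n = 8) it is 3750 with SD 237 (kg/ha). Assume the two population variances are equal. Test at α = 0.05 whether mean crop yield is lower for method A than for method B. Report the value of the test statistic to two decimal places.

Let group 1 = method A, group 2 = method B. H0: μ_1 = μ_2; H1: μ_1 < μ_2 (two-sample pooled-variance t-test, left-tailed).
s_p² = [(39−1)·219² + (8−1)·237²]/(39+8−2) = 49237.8
t = (3550 − 3750)/√[49237.8·(1/39 + 1/8)] = -2.32
df = n₁ + n₂ − 2 = 45
p-value = P(T ≤ -2.32) ≈ 0.0124
Since p ≈ 0.0124 < α = 0.05, reject H0; the evidence is statistically significant.

-2.32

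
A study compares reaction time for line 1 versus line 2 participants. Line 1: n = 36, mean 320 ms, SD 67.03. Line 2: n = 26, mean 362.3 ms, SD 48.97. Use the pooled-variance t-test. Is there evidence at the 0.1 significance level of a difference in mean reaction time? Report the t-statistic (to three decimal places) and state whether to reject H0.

t = -2.732; reject H0

Let group 1 = line 1, group 2 = line 2. H0: μ_1 = μ_2; H1: μ_1 ≠ μ_2 (two-sample pooled-variance t-test, two-sided).
s_p² = [(36−1)·67.03² + (26−1)·48.97²]/(36+26−2) = 3620.12
t = (320 − 362.3)/√[3620.12·(1/36 + 1/26)] = -2.732
df = n₁ + n₂ − 2 = 60
Two-sided p-value ≈ 0.0083
Since p ≈ 0.0083 < α = 0.1, reject H0; the evidence is statistically significant.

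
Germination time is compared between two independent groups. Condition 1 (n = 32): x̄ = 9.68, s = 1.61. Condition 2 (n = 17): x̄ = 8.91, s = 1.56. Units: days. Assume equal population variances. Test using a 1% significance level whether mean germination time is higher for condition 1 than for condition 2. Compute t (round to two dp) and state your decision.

t = 1.61; fail to reject H0

Let group 1 = condition 1, group 2 = condition 2. H0: μ_1 = μ_2; H1: μ_1 > μ_2 (two-sample pooled-variance t-test, right-tailed).
s_p² = [(32−1)·1.61² + (17−1)·1.56²]/(32+17−2) = 2.53814
t = (9.68 − 8.91)/√[2.53814·(1/32 + 1/17)] = 1.61
df = n₁ + n₂ − 2 = 47
p-value = P(T ≥ 1.61) ≈ 0.0570
Since p ≈ 0.0570 > α = 0.01, fail to reject H0; the data do not provide sufficient evidence against H0.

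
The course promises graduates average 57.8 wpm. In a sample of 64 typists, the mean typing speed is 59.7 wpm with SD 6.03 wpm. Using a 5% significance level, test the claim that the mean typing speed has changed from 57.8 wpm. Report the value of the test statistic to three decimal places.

2.521

H0: μ = 57.8; H1: μ ≠ 57.8 (one-sample t-test, two-sided).
t = (x̄ − μ₀)/(s/√n) = (59.7 − 57.8)/(6.03/√64) = 2.521
df = n − 1 = 63
Two-sided p-value ≈ 0.0143
Since p ≈ 0.0143 < α = 0.05, reject H0; the data support H1.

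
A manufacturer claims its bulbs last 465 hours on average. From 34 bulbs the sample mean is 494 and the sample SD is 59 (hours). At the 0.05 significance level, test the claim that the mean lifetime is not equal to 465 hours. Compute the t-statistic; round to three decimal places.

H0: μ = 465; H1: μ ≠ 465 (one-sample t-test, two-sided).
t = (x̄ − μ₀)/(s/√n) = (494 − 465)/(59/√34) = 2.866
df = n − 1 = 33
Two-sided p-value ≈ 0.007
Since p ≈ 0.007 < α = 0.05, reject H0; the evidence is statistically significant.

2.866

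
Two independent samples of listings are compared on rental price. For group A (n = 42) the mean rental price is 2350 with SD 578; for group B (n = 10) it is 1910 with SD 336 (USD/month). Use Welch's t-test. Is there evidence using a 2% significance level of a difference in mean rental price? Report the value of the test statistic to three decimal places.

Let group 1 = group A, group 2 = group B. H0: μ_1 = μ_2; H1: μ_1 ≠ μ_2 (Welch's two-sample t-test, two-sided).
t = (x̄_1 − x̄_2)/√(s_1²/n_1 + s_2²/n_2) = (2350 − 1910)/√(578²/42 + 336²/10) = 3.172
Welch–Satterthwaite df ≈ 23.58
Two-sided p-value ≈ 0.004
Since p ≈ 0.004 < α = 0.02, reject H0; the evidence is statistically significant.

3.172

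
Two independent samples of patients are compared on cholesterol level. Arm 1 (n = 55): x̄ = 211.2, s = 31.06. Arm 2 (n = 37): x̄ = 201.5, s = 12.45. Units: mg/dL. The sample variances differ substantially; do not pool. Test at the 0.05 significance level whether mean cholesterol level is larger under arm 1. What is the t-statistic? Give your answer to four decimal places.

2.0809

Let group 1 = arm 1, group 2 = arm 2. H0: μ_1 = μ_2; H1: μ_1 > μ_2 (Welch's two-sample t-test, right-tailed).
t = (x̄_1 − x̄_2)/√(s_1²/n_1 + s_2²/n_2) = (211.2 − 201.5)/√(31.06²/55 + 12.45²/37) = 2.0809
Welch–Satterthwaite df ≈ 76.34
p-value = P(T ≥ 2.0809) ≈ 0.020
Since p ≈ 0.020 < α = 0.05, reject H0; the evidence is statistically significant.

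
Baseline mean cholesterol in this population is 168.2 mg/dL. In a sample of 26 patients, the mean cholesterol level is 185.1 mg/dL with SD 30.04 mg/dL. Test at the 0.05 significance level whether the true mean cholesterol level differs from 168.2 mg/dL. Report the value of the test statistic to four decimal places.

2.8686

H0: μ = 168.2; H1: μ ≠ 168.2 (one-sample t-test, two-sided).
t = (x̄ − μ₀)/(s/√n) = (185.1 − 168.2)/(30.04/√26) = 2.8686
df = n − 1 = 25
Two-sided p-value ≈ 0.008
Since p ≈ 0.008 < α = 0.05, reject H0; the data support H1.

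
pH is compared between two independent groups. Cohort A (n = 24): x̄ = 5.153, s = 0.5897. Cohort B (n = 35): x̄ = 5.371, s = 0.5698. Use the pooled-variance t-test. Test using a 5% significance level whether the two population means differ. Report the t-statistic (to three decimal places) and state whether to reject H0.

t = -1.423; fail to reject H0

Let group 1 = cohort A, group 2 = cohort B. H0: μ_1 = μ_2; H1: μ_1 ≠ μ_2 (two-sample pooled-variance t-test, two-sided).
s_p² = [(24−1)·0.5897² + (35−1)·0.5698²]/(24+35−2) = 0.333983
t = (5.153 − 5.371)/√[0.333983·(1/24 + 1/35)] = -1.423
df = n₁ + n₂ − 2 = 57
Two-sided p-value ≈ 0.160
Since p ≈ 0.160 > α = 0.05, fail to reject H0; the data do not provide sufficient evidence against H0.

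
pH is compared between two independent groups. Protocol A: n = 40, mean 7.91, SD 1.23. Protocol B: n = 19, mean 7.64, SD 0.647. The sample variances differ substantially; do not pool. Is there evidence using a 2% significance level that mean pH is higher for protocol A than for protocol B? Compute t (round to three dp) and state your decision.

Let group 1 = protocol A, group 2 = protocol B. H0: μ_1 = μ_2; H1: μ_1 > μ_2 (Welch's two-sample t-test, right-tailed).
t = (x̄_1 − x̄_2)/√(s_1²/n_1 + s_2²/n_2) = (7.91 − 7.64)/√(1.23²/40 + 0.647²/19) = 1.104
Welch–Satterthwaite df ≈ 56.29
p-value = P(T ≥ 1.104) ≈ 0.1372
Since p ≈ 0.1372 > α = 0.02, fail to reject H0; the data do not provide sufficient evidence against H0.

t = 1.104; fail to reject H0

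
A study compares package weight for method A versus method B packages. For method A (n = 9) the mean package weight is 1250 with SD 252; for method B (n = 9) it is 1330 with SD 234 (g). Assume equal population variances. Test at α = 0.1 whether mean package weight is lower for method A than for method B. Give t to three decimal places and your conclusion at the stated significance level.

t = -0.698; fail to reject H0

Let group 1 = method A, group 2 = method B. H0: μ_1 = μ_2; H1: μ_1 < μ_2 (two-sample pooled-variance t-test, left-tailed).
s_p² = [(9−1)·252² + (9−1)·234²]/(9+9−2) = 59130
t = (1250 − 1330)/√[59130·(1/9 + 1/9)] = -0.698
df = n₁ + n₂ − 2 = 16
p-value = P(T ≤ -0.698) ≈ 0.2476
Since p ≈ 0.2476 > α = 0.1, fail to reject H0; the evidence is not statistically significant.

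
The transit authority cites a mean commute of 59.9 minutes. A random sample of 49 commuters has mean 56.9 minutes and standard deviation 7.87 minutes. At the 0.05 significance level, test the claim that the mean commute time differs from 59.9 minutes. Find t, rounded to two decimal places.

H0: μ = 59.9; H1: μ ≠ 59.9 (one-sample t-test, two-sided).
t = (x̄ − μ₀)/(s/√n) = (56.9 − 59.9)/(7.87/√49) = -2.67
df = n − 1 = 48
Two-sided p-value ≈ 0.0104
Since p ≈ 0.0104 < α = 0.05, reject H0; the data support H1.

-2.67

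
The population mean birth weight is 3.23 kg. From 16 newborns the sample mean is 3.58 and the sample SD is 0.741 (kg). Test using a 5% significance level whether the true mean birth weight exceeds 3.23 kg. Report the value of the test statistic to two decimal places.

1.89

H0: μ = 3.23; H1: μ > 3.23 (one-sample t-test, right-tailed).
t = (x̄ − μ₀)/(s/√n) = (3.58 − 3.23)/(0.741/√16) = 1.89
df = n − 1 = 15
p-value = P(T ≥ 1.89) ≈ 0.039
Since p ≈ 0.039 < α = 0.05, reject H0; the data support H1.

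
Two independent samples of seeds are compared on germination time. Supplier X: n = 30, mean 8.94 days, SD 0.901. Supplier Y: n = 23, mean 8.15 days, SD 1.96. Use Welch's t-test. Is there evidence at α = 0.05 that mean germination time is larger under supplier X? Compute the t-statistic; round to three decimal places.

Let group 1 = supplier X, group 2 = supplier Y. H0: μ_1 = μ_2; H1: μ_1 > μ_2 (Welch's two-sample t-test, right-tailed).
t = (x̄_1 − x̄_2)/√(s_1²/n_1 + s_2²/n_2) = (8.94 − 8.15)/√(0.901²/30 + 1.96²/23) = 1.793
Welch–Satterthwaite df ≈ 29.13
p-value = P(T ≥ 1.793) ≈ 0.042
Since p ≈ 0.042 < α = 0.05, reject H0; the data support H1.

1.793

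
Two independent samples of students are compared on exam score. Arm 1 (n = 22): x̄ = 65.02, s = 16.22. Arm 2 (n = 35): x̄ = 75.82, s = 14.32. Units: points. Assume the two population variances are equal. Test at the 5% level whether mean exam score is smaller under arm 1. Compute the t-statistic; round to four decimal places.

-2.6334

Let group 1 = arm 1, group 2 = arm 2. H0: μ_1 = μ_2; H1: μ_1 < μ_2 (two-sample pooled-variance t-test, left-tailed).
s_p² = [(22−1)·16.22² + (35−1)·14.32²]/(22+35−2) = 227.218
t = (65.02 − 75.82)/√[227.218·(1/22 + 1/35)] = -2.6334
df = n₁ + n₂ − 2 = 55
p-value = P(T ≤ -2.6334) ≈ 0.005
Since p ≈ 0.005 < α = 0.05, reject H0; the data support H1.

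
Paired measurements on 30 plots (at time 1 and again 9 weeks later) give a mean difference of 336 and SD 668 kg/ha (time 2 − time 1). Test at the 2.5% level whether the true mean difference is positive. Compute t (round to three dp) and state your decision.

t = 2.755; reject H0

H0: μ_d = 0; H1: μ_d > 0 (paired t-test on the differences, right-tailed).
t = d̄/(s_d/√n) = 336/(668/√30) = 2.755
df = n − 1 = 29
p-value = P(T ≥ 2.755) ≈ 0.0050
Since p ≈ 0.0050 < α = 0.025, reject H0; the data support H1.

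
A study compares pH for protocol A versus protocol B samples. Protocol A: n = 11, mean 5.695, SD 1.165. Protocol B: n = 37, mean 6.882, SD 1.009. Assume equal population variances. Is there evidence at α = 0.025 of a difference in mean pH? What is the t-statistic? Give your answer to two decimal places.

-3.31

Let group 1 = protocol A, group 2 = protocol B. H0: μ_1 = μ_2; H1: μ_1 ≠ μ_2 (two-sample pooled-variance t-test, two-sided).
s_p² = [(11−1)·1.165² + (37−1)·1.009²]/(11+37−2) = 1.09181
t = (5.695 − 6.882)/√[1.09181·(1/11 + 1/37)] = -3.31
df = n₁ + n₂ − 2 = 46
Two-sided p-value ≈ 0.002
Since p ≈ 0.002 < α = 0.025, reject H0; the data support H1.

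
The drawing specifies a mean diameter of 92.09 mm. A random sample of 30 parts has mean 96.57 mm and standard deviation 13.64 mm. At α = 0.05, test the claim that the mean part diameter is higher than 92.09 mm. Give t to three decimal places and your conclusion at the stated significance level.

t = 1.799; reject H0

H0: μ = 92.09; H1: μ > 92.09 (one-sample t-test, right-tailed).
t = (x̄ − μ₀)/(s/√n) = (96.57 − 92.09)/(13.64/√30) = 1.799
df = n − 1 = 29
p-value = P(T ≥ 1.799) ≈ 0.041
Since p ≈ 0.041 < α = 0.05, reject H0; the evidence is statistically significant.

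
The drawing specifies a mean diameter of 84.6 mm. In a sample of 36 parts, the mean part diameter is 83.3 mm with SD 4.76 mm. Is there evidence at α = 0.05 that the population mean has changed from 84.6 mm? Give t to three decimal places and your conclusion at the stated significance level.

H0: μ = 84.6; H1: μ ≠ 84.6 (one-sample t-test, two-sided).
t = (x̄ − μ₀)/(s/√n) = (83.3 − 84.6)/(4.76/√36) = -1.639
df = n − 1 = 35
Two-sided p-value ≈ 0.110
Since p ≈ 0.110 > α = 0.05, fail to reject H0; the data do not provide sufficient evidence against H0.

t = -1.639; fail to reject H0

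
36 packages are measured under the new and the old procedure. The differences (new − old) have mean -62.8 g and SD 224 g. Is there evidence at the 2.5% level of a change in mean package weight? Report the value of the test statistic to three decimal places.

-1.682

H0: μ_d = 0; H1: μ_d ≠ 0 (paired t-test on the differences, two-sided).
t = d̄/(s_d/√n) = -62.8/(224/√36) = -1.682
df = n − 1 = 35
Two-sided p-value ≈ 0.101
Since p ≈ 0.101 > α = 0.025, fail to reject H0; the data do not provide sufficient evidence against H0.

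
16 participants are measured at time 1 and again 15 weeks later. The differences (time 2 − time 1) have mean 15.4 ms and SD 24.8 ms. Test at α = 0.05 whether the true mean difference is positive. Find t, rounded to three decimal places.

H0: μ_d = 0; H1: μ_d > 0 (paired t-test on the differences, right-tailed).
t = d̄/(s_d/√n) = 15.4/(24.8/√16) = 2.484
df = n − 1 = 15
p-value = P(T ≥ 2.484) ≈ 0.0126
Since p ≈ 0.0126 < α = 0.05, reject H0; the data support H1.

2.484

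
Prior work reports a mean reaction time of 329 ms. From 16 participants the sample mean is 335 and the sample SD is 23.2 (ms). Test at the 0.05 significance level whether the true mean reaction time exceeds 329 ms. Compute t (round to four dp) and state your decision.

t = 1.0345; fail to reject H0

H0: μ = 329; H1: μ > 329 (one-sample t-test, right-tailed).
t = (x̄ − μ₀)/(s/√n) = (335 − 329)/(23.2/√16) = 1.0345
df = n − 1 = 15
p-value = P(T ≥ 1.0345) ≈ 0.1587
Since p ≈ 0.1587 > α = 0.05, fail to reject H0; the data do not provide sufficient evidence against H0.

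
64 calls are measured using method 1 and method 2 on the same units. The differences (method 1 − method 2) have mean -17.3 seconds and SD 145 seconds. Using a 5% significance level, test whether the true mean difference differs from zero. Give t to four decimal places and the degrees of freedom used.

H0: μ_d = 0; H1: μ_d ≠ 0 (paired t-test on the differences, two-sided).
t = d̄/(s_d/√n) = -17.3/(145/√64) = -0.9545
df = n − 1 = 63
Two-sided p-value ≈ 0.3435
Since p ≈ 0.3435 > α = 0.05, fail to reject H0; the evidence is not statistically significant.

t = -0.9545, df = 63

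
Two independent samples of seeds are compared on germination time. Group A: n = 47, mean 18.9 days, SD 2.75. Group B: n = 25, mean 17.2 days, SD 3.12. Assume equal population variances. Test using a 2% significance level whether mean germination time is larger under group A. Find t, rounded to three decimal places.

2.383

Let group 1 = group A, group 2 = group B. H0: μ_1 = μ_2; H1: μ_1 > μ_2 (two-sample pooled-variance t-test, right-tailed).
s_p² = [(47−1)·2.75² + (25−1)·3.12²]/(47+25−2) = 8.30715
t = (18.9 − 17.2)/√[8.30715·(1/47 + 1/25)] = 2.383
df = n₁ + n₂ − 2 = 70
p-value = P(T ≥ 2.383) ≈ 0.010
Since p ≈ 0.010 < α = 0.02, reject H0; the evidence is statistically significant.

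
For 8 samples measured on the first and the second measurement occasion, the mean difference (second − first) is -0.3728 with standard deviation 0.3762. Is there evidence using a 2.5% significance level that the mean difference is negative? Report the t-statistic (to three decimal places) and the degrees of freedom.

H0: μ_d = 0; H1: μ_d < 0 (paired t-test on the differences, left-tailed).
t = d̄/(s_d/√n) = -0.3728/(0.3762/√8) = -2.803
df = n − 1 = 7
p-value = P(T ≤ -2.803) ≈ 0.0132
Since p ≈ 0.0132 < α = 0.025, reject H0; the evidence is statistically significant.

t = -2.803, df = 7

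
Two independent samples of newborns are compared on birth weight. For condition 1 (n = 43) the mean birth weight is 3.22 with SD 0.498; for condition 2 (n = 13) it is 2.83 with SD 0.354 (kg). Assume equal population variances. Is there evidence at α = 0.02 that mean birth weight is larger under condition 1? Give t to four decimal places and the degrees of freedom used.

Let group 1 = condition 1, group 2 = condition 2. H0: μ_1 = μ_2; H1: μ_1 > μ_2 (two-sample pooled-variance t-test, right-tailed).
s_p² = [(43−1)·0.498² + (13−1)·0.354²]/(43+13−2) = 0.22074
t = (3.22 − 2.83)/√[0.22074·(1/43 + 1/13)] = 2.6226
df = n₁ + n₂ − 2 = 54
p-value = P(T ≥ 2.6226) ≈ 0.0057
Since p ≈ 0.0057 < α = 0.02, reject H0; the data support H1.

t = 2.6226, df = 54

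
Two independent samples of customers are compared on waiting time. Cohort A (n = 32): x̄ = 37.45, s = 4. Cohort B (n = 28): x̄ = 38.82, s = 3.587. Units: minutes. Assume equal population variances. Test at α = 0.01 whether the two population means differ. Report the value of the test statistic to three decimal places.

-1.388

Let group 1 = cohort A, group 2 = cohort B. H0: μ_1 = μ_2; H1: μ_1 ≠ μ_2 (two-sample pooled-variance t-test, two-sided).
s_p² = [(32−1)·4² + (28−1)·3.587²]/(32+28−2) = 14.5413
t = (37.45 − 38.82)/√[14.5413·(1/32 + 1/28)] = -1.388
df = n₁ + n₂ − 2 = 58
Two-sided p-value ≈ 0.1703
Since p ≈ 0.1703 > α = 0.01, fail to reject H0; the data do not provide sufficient evidence against H0.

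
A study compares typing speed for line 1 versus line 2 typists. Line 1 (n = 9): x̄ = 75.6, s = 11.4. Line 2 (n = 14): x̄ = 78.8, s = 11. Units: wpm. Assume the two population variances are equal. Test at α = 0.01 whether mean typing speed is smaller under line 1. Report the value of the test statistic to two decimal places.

-0.67

Let group 1 = line 1, group 2 = line 2. H0: μ_1 = μ_2; H1: μ_1 < μ_2 (two-sample pooled-variance t-test, left-tailed).
s_p² = [(9−1)·11.4² + (14−1)·11²]/(9+14−2) = 124.413
t = (75.6 − 78.8)/√[124.413·(1/9 + 1/14)] = -0.67
df = n₁ + n₂ − 2 = 21
p-value = P(T ≤ -0.67) ≈ 0.2546
Since p ≈ 0.2546 > α = 0.01, fail to reject H0; the evidence is not statistically significant.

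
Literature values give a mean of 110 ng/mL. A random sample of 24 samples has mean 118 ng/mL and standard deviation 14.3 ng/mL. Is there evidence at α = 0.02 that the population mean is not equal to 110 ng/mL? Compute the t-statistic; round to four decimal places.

2.7407

H0: μ = 110; H1: μ ≠ 110 (one-sample t-test, two-sided).
t = (x̄ − μ₀)/(s/√n) = (118 − 110)/(14.3/√24) = 2.7407
df = n − 1 = 23
Two-sided p-value ≈ 0.012
Since p ≈ 0.012 < α = 0.02, reject H0; the evidence is statistically significant.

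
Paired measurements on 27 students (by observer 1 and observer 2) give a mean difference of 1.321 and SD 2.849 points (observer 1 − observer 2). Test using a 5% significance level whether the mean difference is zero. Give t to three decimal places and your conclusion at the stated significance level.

t = 2.409; reject H0

H0: μ_d = 0; H1: μ_d ≠ 0 (paired t-test on the differences, two-sided).
t = d̄/(s_d/√n) = 1.321/(2.849/√27) = 2.409
df = n − 1 = 26
Two-sided p-value ≈ 0.023
Since p ≈ 0.023 < α = 0.05, reject H0; the data support H1.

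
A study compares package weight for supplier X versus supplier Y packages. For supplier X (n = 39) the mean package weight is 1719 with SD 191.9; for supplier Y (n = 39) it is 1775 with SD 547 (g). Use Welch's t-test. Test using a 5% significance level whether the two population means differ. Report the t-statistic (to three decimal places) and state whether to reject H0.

Let group 1 = supplier X, group 2 = supplier Y. H0: μ_1 = μ_2; H1: μ_1 ≠ μ_2 (Welch's two-sample t-test, two-sided).
t = (x̄_1 − x̄_2)/√(s_1²/n_1 + s_2²/n_2) = (1719 − 1775)/√(191.9²/39 + 547²/39) = -0.603
Welch–Satterthwaite df ≈ 47.21
Two-sided p-value ≈ 0.549
Since p ≈ 0.549 > α = 0.05, fail to reject H0; the evidence is not statistically significant.

t = -0.603; fail to reject H0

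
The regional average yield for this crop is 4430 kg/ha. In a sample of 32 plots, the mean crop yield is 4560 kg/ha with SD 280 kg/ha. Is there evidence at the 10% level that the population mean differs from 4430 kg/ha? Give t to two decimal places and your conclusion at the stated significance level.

t = 2.63; reject H0

H0: μ = 4430; H1: μ ≠ 4430 (one-sample t-test, two-sided).
t = (x̄ − μ₀)/(s/√n) = (4560 − 4430)/(280/√32) = 2.63
df = n − 1 = 31
Two-sided p-value ≈ 0.0133
Since p ≈ 0.0133 < α = 0.1, reject H0; the data support H1.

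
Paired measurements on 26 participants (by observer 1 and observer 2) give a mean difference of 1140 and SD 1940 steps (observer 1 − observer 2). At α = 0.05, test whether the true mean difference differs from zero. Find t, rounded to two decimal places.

3.00

H0: μ_d = 0; H1: μ_d ≠ 0 (paired t-test on the differences, two-sided).
t = d̄/(s_d/√n) = 1140/(1940/√26) = 3.00
df = n − 1 = 25
Two-sided p-value ≈ 0.006
Since p ≈ 0.006 < α = 0.05, reject H0; the data support H1.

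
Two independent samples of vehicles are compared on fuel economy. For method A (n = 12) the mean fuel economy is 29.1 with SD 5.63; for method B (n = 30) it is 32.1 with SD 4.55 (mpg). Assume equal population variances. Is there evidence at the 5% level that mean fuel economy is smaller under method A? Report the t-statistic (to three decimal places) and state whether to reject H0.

t = -1.803; reject H0

Let group 1 = method A, group 2 = method B. H0: μ_1 = μ_2; H1: μ_1 < μ_2 (two-sample pooled-variance t-test, left-tailed).
s_p² = [(12−1)·5.63² + (30−1)·4.55²]/(12+30−2) = 23.726
t = (29.1 − 32.1)/√[23.726·(1/12 + 1/30)] = -1.803
df = n₁ + n₂ − 2 = 40
p-value = P(T ≤ -1.803) ≈ 0.0394
Since p ≈ 0.0394 < α = 0.05, reject H0; the data support H1.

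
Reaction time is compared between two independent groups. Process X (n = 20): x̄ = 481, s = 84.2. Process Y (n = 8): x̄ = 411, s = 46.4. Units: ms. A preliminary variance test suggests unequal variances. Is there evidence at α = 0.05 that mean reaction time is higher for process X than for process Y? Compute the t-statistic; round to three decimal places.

Let group 1 = process X, group 2 = process Y. H0: μ_1 = μ_2; H1: μ_1 > μ_2 (Welch's two-sample t-test, right-tailed).
t = (x̄_1 − x̄_2)/√(s_1²/n_1 + s_2²/n_2) = (481 − 411)/√(84.2²/20 + 46.4²/8) = 2.803
Welch–Satterthwaite df ≈ 22.93
p-value = P(T ≥ 2.803) ≈ 0.005
Since p ≈ 0.005 < α = 0.05, reject H0; the data support H1.

2.803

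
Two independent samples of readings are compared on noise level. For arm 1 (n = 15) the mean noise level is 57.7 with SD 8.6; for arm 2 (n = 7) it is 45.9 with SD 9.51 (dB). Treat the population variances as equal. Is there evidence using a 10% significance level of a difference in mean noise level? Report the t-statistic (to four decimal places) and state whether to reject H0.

t = 2.9021; reject H0

Let group 1 = arm 1, group 2 = arm 2. H0: μ_1 = μ_2; H1: μ_1 ≠ μ_2 (two-sample pooled-variance t-test, two-sided).
s_p² = [(15−1)·8.6² + (7−1)·9.51²]/(15+7−2) = 78.904
t = (57.7 − 45.9)/√[78.904·(1/15 + 1/7)] = 2.9021
df = n₁ + n₂ − 2 = 20
Two-sided p-value ≈ 0.009
Since p ≈ 0.009 < α = 0.1, reject H0; the evidence is statistically significant.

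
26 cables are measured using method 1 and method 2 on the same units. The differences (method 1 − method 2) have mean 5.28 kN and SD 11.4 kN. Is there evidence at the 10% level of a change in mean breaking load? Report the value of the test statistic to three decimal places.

H0: μ_d = 0; H1: μ_d ≠ 0 (paired t-test on the differences, two-sided).
t = d̄/(s_d/√n) = 5.28/(11.4/√26) = 2.362
df = n − 1 = 25
Two-sided p-value ≈ 0.0263
Since p ≈ 0.0263 < α = 0.1, reject H0; the data support H1.

2.362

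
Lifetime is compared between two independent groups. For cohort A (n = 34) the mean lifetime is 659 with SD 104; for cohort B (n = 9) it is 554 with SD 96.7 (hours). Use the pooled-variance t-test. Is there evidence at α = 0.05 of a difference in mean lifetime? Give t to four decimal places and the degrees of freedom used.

Let group 1 = cohort A, group 2 = cohort B. H0: μ_1 = μ_2; H1: μ_1 ≠ μ_2 (two-sample pooled-variance t-test, two-sided).
s_p² = [(34−1)·104² + (9−1)·96.7²]/(34+9−2) = 10530.1
t = (659 − 554)/√[10530.1·(1/34 + 1/9)] = 2.7296
df = n₁ + n₂ − 2 = 41
Two-sided p-value ≈ 0.0093
Since p ≈ 0.0093 < α = 0.05, reject H0; the data support H1.

t = 2.7296, df = 41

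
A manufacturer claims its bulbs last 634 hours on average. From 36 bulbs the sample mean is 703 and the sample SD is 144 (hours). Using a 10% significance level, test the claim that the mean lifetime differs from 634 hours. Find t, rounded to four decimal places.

H0: μ = 634; H1: μ ≠ 634 (one-sample t-test, two-sided).
t = (x̄ − μ₀)/(s/√n) = (703 − 634)/(144/√36) = 2.8750
df = n − 1 = 35
Two-sided p-value ≈ 0.007
Since p ≈ 0.007 < α = 0.1, reject H0; the evidence is statistically significant.

2.8750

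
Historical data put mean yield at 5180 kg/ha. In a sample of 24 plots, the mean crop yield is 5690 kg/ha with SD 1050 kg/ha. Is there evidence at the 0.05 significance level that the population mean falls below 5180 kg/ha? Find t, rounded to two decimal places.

H0: μ = 5180; H1: μ < 5180 (one-sample t-test, left-tailed).
t = (x̄ − μ₀)/(s/√n) = (5690 − 5180)/(1050/√24) = 2.38
df = n − 1 = 23
p-value = P(T ≤ 2.38) ≈ 0.9870
Since p ≈ 0.9870 > α = 0.05, fail to reject H0; the data do not provide sufficient evidence against H0.

2.38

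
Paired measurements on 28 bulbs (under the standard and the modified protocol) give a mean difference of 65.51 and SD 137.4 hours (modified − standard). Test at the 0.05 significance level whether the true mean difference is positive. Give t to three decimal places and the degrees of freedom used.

H0: μ_d = 0; H1: μ_d > 0 (paired t-test on the differences, right-tailed).
t = d̄/(s_d/√n) = 65.51/(137.4/√28) = 2.523
df = n − 1 = 27
p-value = P(T ≥ 2.523) ≈ 0.0089
Since p ≈ 0.0089 < α = 0.05, reject H0; the data support H1.

t = 2.523, df = 27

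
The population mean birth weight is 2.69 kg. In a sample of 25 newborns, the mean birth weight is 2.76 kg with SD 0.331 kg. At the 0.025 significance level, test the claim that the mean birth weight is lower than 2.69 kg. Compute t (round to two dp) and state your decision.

H0: μ = 2.69; H1: μ < 2.69 (one-sample t-test, left-tailed).
t = (x̄ − μ₀)/(s/√n) = (2.76 − 2.69)/(0.331/√25) = 1.06
df = n − 1 = 24
p-value = P(T ≤ 1.06) ≈ 0.8496
Since p ≈ 0.8496 > α = 0.025, fail to reject H0; the data do not provide sufficient evidence against H0.

t = 1.06; fail to reject H0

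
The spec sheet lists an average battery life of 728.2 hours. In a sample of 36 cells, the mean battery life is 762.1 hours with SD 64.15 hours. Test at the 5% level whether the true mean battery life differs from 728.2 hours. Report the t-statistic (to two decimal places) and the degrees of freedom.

H0: μ = 728.2; H1: μ ≠ 728.2 (one-sample t-test, two-sided).
t = (x̄ − μ₀)/(s/√n) = (762.1 − 728.2)/(64.15/√36) = 3.17
df = n − 1 = 35
Two-sided p-value ≈ 0.003
Since p ≈ 0.003 < α = 0.05, reject H0; the evidence is statistically significant.

t = 3.17, df = 35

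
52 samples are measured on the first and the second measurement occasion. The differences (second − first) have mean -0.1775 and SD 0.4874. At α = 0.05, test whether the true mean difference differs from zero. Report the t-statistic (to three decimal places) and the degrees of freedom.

H0: μ_d = 0; H1: μ_d ≠ 0 (paired t-test on the differences, two-sided).
t = d̄/(s_d/√n) = -0.1775/(0.4874/√52) = -2.626
df = n − 1 = 51
Two-sided p-value ≈ 0.0114
Since p ≈ 0.0114 < α = 0.05, reject H0; the data support H1.

t = -2.626, df = 51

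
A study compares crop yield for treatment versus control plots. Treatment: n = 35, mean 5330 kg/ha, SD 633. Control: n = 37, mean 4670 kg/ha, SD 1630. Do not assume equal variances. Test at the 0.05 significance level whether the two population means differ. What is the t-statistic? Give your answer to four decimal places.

Let group 1 = treatment, group 2 = control. H0: μ_1 = μ_2; H1: μ_1 ≠ μ_2 (Welch's two-sample t-test, two-sided).
t = (x̄_1 − x̄_2)/√(s_1²/n_1 + s_2²/n_2) = (5330 − 4670)/√(633²/35 + 1630²/37) = 2.2874
Welch–Satterthwaite df ≈ 47.13
Two-sided p-value ≈ 0.027
Since p ≈ 0.027 < α = 0.05, reject H0; the evidence is statistically significant.

2.2874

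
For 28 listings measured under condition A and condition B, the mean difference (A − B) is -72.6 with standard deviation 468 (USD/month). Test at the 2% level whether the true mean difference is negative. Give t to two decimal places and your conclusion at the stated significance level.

H0: μ_d = 0; H1: μ_d < 0 (paired t-test on the differences, left-tailed).
t = d̄/(s_d/√n) = -72.6/(468/√28) = -0.82
df = n − 1 = 27
p-value = P(T ≤ -0.82) ≈ 0.209
Since p ≈ 0.209 > α = 0.02, fail to reject H0; the evidence is not statistically significant.

t = -0.82; fail to reject H0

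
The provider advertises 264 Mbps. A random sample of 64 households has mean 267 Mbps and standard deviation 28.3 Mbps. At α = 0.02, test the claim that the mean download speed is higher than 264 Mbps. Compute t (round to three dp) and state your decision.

t = 0.848; fail to reject H0

H0: μ = 264; H1: μ > 264 (one-sample t-test, right-tailed).
t = (x̄ − μ₀)/(s/√n) = (267 − 264)/(28.3/√64) = 0.848
df = n − 1 = 63
p-value = P(T ≥ 0.848) ≈ 0.200
Since p ≈ 0.200 > α = 0.02, fail to reject H0; the evidence is not statistically significant.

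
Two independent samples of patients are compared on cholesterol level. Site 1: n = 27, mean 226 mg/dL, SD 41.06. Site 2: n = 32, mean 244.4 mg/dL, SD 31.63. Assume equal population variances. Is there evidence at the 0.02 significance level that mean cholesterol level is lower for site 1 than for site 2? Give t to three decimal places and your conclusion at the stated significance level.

Let group 1 = site 1, group 2 = site 2. H0: μ_1 = μ_2; H1: μ_1 < μ_2 (two-sample pooled-variance t-test, left-tailed).
s_p² = [(27−1)·41.06² + (32−1)·31.63²]/(27+32−2) = 1313.13
t = (226 − 244.4)/√[1313.13·(1/27 + 1/32)] = -1.943
df = n₁ + n₂ − 2 = 57
p-value = P(T ≤ -1.943) ≈ 0.0285
Since p ≈ 0.0285 > α = 0.02, fail to reject H0; the evidence is not statistically significant.

t = -1.943; fail to reject H0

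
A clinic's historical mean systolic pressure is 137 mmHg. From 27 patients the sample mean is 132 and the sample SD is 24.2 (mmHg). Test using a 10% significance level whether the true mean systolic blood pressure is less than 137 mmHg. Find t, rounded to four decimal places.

H0: μ = 137; H1: μ < 137 (one-sample t-test, left-tailed).
t = (x̄ − μ₀)/(s/√n) = (132 − 137)/(24.2/√27) = -1.0736
df = n − 1 = 26
p-value = P(T ≤ -1.0736) ≈ 0.146
Since p ≈ 0.146 > α = 0.1, fail to reject H0; the evidence is not statistically significant.

-1.0736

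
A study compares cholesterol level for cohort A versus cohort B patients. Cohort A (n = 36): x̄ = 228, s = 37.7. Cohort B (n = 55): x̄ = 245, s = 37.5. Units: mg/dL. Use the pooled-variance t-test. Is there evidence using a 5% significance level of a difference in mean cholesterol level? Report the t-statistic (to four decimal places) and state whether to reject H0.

Let group 1 = cohort A, group 2 = cohort B. H0: μ_1 = μ_2; H1: μ_1 ≠ μ_2 (two-sample pooled-variance t-test, two-sided).
s_p² = [(36−1)·37.7² + (55−1)·37.5²]/(36+55−2) = 1412.16
t = (228 − 245)/√[1412.16·(1/36 + 1/55)] = -2.1102
df = n₁ + n₂ − 2 = 89
Two-sided p-value ≈ 0.038
Since p ≈ 0.038 < α = 0.05, reject H0; the evidence is statistically significant.

t = -2.1102; reject H0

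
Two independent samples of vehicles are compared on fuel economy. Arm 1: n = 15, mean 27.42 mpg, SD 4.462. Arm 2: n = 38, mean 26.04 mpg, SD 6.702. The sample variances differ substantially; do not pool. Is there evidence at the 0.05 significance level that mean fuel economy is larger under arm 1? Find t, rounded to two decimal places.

0.87

Let group 1 = arm 1, group 2 = arm 2. H0: μ_1 = μ_2; H1: μ_1 > μ_2 (Welch's two-sample t-test, right-tailed).
t = (x̄_1 − x̄_2)/√(s_1²/n_1 + s_2²/n_2) = (27.42 − 26.04)/√(4.462²/15 + 6.702²/38) = 0.87
Welch–Satterthwaite df ≈ 38.49
p-value = P(T ≥ 0.87) ≈ 0.195
Since p ≈ 0.195 > α = 0.05, fail to reject H0; the evidence is not statistically significant.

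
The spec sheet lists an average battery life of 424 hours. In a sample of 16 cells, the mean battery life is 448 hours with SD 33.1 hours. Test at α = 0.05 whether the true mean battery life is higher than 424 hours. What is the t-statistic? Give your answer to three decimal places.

2.900

H0: μ = 424; H1: μ > 424 (one-sample t-test, right-tailed).
t = (x̄ − μ₀)/(s/√n) = (448 − 424)/(33.1/√16) = 2.900
df = n − 1 = 15
p-value = P(T ≥ 2.900) ≈ 0.0055
Since p ≈ 0.0055 < α = 0.05, reject H0; the evidence is statistically significant.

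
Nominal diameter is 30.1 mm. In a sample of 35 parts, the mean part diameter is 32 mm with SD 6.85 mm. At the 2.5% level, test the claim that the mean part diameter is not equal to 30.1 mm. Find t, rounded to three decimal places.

1.641

H0: μ = 30.1; H1: μ ≠ 30.1 (one-sample t-test, two-sided).
t = (x̄ − μ₀)/(s/√n) = (32 − 30.1)/(6.85/√35) = 1.641
df = n − 1 = 34
Two-sided p-value ≈ 0.110
Since p ≈ 0.110 > α = 0.025, fail to reject H0; the evidence is not statistically significant.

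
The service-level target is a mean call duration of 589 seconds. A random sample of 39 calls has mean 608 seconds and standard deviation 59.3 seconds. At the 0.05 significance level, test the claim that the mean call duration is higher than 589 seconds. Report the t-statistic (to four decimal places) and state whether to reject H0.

H0: μ = 589; H1: μ > 589 (one-sample t-test, right-tailed).
t = (x̄ − μ₀)/(s/√n) = (608 − 589)/(59.3/√39) = 2.0009
df = n − 1 = 38
p-value = P(T ≥ 2.0009) ≈ 0.0263
Since p ≈ 0.0263 < α = 0.05, reject H0; the evidence is statistically significant.

t = 2.0009; reject H0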